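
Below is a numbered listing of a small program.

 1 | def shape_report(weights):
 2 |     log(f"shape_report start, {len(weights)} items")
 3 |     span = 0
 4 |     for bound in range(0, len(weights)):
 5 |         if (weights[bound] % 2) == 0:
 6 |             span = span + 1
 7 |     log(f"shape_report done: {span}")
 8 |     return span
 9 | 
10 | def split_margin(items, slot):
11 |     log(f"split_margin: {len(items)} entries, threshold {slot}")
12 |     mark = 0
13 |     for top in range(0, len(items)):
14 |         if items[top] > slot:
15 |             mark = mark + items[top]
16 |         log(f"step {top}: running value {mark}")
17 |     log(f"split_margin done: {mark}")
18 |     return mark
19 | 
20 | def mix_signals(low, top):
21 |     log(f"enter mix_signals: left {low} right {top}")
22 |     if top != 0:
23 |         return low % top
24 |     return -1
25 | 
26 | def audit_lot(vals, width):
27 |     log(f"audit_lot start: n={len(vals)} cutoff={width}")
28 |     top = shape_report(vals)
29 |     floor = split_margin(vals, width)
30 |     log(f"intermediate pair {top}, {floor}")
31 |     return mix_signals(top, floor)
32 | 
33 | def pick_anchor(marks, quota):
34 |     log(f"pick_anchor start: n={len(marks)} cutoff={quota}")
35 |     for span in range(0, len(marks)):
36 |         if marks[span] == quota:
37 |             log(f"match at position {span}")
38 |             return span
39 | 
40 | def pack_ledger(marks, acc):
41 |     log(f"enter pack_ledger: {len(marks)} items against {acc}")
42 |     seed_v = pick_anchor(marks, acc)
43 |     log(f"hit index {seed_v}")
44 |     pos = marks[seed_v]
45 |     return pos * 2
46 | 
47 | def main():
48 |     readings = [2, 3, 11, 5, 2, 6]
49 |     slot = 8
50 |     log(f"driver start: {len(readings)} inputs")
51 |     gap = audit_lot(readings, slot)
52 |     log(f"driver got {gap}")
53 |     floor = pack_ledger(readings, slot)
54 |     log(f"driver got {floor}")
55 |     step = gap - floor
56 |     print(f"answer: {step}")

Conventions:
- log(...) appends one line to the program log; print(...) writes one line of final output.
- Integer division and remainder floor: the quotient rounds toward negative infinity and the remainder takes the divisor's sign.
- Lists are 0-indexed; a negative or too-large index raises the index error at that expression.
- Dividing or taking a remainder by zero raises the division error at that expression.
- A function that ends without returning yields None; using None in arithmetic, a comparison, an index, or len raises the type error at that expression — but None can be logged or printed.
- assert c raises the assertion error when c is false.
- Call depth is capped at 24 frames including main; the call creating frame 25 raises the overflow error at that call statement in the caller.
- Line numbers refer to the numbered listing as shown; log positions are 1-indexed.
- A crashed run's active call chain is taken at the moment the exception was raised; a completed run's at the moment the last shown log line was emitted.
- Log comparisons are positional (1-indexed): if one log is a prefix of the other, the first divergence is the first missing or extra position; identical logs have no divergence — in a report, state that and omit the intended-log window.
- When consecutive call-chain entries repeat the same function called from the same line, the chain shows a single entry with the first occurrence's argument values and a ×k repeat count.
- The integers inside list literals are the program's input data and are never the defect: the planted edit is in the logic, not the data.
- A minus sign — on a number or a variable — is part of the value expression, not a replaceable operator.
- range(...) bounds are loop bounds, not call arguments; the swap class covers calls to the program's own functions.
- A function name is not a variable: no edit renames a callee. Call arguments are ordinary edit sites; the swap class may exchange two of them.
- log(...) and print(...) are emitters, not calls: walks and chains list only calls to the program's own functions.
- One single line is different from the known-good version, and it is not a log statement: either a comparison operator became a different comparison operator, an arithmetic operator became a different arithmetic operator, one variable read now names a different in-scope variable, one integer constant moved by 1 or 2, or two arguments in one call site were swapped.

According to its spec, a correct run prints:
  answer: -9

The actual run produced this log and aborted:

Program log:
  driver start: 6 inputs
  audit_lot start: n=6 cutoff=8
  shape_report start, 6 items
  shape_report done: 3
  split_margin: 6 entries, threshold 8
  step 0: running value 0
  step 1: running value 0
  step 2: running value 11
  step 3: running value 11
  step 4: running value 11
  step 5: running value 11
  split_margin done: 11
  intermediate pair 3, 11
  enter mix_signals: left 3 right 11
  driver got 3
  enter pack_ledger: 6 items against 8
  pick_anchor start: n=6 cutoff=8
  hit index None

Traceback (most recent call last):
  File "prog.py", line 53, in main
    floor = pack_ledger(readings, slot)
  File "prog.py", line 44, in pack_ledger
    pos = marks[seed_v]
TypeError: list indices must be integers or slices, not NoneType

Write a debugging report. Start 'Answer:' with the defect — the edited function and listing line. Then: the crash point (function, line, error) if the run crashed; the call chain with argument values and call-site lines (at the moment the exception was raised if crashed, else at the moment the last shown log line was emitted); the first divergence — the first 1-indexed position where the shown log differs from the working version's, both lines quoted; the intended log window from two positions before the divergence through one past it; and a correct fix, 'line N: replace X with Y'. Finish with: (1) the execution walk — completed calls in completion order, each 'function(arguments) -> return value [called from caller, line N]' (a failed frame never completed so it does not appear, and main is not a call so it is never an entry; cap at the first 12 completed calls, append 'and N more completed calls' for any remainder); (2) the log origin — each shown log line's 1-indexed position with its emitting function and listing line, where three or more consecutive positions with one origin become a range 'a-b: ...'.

Answer: the defect is in main at line 49.
Key observation: Position 2 is the first bad log line: 'audit_lot start: n=6 cutoff=8' should read 'audit_lot start: n=6 cutoff=6'.
Crash: pack_ledger, line 44, TypeError.
Call chain: main -> pack_ledger([2, 3, 11, 5, 2, 6], 8) (called at line 53).
First divergence: at position 2 the run shows 'audit_lot start: n=6 cutoff=8' where the working version logs 'audit_lot start: n=6 cutoff=6'.
Intended log window:
  1: driver start: 6 inputs
  2: audit_lot start: n=6 cutoff=6
  3: shape_report start, 6 items
Execution walk:
  shape_report([2, 3, 11, 5, 2, 6]) -> 3  [called from audit_lot, line 28]
  split_margin([2, 3, 11, 5, 2, 6], 8) -> 11  [called from audit_lot, line 29]
  mix_signals(3, 11) -> 3  [called from audit_lot, line 31]
  audit_lot([2, 3, 11, 5, 2, 6], 8) -> 3  [called from main, line 51]
  pick_anchor([2, 3, 11, 5, 2, 6], 8) -> None  [called from pack_ledger, line 42]
Log origin:
  1: logged in main at line 50
  2: logged in audit_lot at line 27
  3: logged in shape_report at line 2
  4: logged in shape_report at line 7
  5: logged in split_margin at line 11
  6-11: logged in split_margin at line 16
  12: logged in split_margin at line 17
  13: logged in audit_lot at line 30
  14: logged in mix_signals at line 21
  15: logged in main at line 52
  16: logged in pack_ledger at line 41
  17: logged in pick_anchor at line 34
  18: logged in pack_ledger at line 43
A correct fix: line 49: replace `8` with `6`.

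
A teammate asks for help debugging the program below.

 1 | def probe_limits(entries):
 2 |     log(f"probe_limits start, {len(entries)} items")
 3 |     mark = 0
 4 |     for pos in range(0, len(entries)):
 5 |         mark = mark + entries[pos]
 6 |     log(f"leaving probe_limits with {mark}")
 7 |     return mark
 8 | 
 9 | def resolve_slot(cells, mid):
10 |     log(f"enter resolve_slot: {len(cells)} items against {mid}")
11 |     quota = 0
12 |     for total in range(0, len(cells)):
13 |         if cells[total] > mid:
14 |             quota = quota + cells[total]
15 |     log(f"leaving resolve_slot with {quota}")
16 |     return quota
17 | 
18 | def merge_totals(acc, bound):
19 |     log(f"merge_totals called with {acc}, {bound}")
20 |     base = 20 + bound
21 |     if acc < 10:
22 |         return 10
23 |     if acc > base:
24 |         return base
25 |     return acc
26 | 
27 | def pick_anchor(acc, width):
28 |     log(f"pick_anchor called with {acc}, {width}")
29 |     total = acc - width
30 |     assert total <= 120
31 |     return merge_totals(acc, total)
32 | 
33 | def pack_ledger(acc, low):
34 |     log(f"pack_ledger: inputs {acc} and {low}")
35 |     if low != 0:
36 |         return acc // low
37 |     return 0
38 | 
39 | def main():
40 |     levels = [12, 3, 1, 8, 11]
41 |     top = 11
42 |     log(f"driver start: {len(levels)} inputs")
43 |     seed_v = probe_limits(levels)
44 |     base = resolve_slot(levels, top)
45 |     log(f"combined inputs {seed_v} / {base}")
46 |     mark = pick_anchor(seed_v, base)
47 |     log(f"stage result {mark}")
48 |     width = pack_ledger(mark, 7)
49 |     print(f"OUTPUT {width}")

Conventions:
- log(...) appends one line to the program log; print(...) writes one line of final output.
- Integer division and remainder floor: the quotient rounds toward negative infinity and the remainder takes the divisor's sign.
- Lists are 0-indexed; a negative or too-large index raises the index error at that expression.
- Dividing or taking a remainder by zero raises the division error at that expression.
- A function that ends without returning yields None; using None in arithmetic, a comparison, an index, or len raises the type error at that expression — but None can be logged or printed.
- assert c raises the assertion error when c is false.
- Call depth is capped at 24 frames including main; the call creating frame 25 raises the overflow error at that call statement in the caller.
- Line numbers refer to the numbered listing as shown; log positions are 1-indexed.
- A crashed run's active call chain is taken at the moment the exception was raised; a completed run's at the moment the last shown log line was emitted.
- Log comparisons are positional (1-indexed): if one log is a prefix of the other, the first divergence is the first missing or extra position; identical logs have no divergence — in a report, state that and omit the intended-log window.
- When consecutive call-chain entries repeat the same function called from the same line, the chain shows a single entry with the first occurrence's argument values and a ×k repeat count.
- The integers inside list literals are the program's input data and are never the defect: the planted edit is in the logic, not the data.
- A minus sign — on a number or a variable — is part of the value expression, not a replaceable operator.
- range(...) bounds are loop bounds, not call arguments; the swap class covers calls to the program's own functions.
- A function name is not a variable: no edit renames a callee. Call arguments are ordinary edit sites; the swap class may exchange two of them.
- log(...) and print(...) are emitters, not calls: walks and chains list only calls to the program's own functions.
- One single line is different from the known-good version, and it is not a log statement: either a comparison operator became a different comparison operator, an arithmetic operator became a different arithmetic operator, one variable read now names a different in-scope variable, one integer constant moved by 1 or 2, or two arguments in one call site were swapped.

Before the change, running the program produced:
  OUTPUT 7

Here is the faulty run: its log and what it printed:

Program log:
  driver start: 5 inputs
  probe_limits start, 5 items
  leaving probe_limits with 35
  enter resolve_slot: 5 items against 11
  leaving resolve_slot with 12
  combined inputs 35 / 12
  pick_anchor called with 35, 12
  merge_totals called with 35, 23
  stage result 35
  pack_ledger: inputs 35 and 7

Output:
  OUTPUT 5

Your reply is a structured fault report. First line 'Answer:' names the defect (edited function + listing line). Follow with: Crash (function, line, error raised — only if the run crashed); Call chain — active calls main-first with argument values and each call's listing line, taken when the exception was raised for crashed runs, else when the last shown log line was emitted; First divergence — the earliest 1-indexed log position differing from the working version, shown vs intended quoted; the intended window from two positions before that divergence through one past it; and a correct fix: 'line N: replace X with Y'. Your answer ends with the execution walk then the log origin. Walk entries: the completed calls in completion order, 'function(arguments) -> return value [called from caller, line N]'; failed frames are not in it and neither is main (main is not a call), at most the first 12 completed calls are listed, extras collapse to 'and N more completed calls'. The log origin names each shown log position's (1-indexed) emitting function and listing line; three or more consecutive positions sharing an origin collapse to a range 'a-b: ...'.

Answer: the defect is in main at line 48.
Core observation: Position 10 is the first bad log line: 'pack_ledger: inputs 35 and 7' should read 'pack_ledger: inputs 35 and 5'.
Call chain: main -> pack_ledger(35, 7) (called at line 48).
First divergence: at position 10 the run shows 'pack_ledger: inputs 35 and 7' where the working version logs 'pack_ledger: inputs 35 and 5'.
Intended log window:
  8: merge_totals called with 35, 23
  9: stage result 35
  10: pack_ledger: inputs 35 and 5
Execution walk:
  probe_limits([12, 3, 1, 8, 11]) -> 35  [called from main, line 43]
  resolve_slot([12, 3, 1, 8, 11], 11) -> 12  [called from main, line 44]
  merge_totals(35, 23) -> 35  [called from pick_anchor, line 31]
  pick_anchor(35, 12) -> 35  [called from main, line 46]
  pack_ledger(35, 7) -> 5  [called from main, line 48]
Log origin:
  1 — main, line 42
  2 — probe_limits, line 2
  3 — probe_limits, line 6
  4 — resolve_slot, line 10
  5 — resolve_slot, line 15
  6 — main, line 45
  7 — pick_anchor, line 28
  8 — merge_totals, line 19
  9 — main, line 47
  10 — pack_ledger, line 34
A correct fix: line 48: replace `7` with `5`.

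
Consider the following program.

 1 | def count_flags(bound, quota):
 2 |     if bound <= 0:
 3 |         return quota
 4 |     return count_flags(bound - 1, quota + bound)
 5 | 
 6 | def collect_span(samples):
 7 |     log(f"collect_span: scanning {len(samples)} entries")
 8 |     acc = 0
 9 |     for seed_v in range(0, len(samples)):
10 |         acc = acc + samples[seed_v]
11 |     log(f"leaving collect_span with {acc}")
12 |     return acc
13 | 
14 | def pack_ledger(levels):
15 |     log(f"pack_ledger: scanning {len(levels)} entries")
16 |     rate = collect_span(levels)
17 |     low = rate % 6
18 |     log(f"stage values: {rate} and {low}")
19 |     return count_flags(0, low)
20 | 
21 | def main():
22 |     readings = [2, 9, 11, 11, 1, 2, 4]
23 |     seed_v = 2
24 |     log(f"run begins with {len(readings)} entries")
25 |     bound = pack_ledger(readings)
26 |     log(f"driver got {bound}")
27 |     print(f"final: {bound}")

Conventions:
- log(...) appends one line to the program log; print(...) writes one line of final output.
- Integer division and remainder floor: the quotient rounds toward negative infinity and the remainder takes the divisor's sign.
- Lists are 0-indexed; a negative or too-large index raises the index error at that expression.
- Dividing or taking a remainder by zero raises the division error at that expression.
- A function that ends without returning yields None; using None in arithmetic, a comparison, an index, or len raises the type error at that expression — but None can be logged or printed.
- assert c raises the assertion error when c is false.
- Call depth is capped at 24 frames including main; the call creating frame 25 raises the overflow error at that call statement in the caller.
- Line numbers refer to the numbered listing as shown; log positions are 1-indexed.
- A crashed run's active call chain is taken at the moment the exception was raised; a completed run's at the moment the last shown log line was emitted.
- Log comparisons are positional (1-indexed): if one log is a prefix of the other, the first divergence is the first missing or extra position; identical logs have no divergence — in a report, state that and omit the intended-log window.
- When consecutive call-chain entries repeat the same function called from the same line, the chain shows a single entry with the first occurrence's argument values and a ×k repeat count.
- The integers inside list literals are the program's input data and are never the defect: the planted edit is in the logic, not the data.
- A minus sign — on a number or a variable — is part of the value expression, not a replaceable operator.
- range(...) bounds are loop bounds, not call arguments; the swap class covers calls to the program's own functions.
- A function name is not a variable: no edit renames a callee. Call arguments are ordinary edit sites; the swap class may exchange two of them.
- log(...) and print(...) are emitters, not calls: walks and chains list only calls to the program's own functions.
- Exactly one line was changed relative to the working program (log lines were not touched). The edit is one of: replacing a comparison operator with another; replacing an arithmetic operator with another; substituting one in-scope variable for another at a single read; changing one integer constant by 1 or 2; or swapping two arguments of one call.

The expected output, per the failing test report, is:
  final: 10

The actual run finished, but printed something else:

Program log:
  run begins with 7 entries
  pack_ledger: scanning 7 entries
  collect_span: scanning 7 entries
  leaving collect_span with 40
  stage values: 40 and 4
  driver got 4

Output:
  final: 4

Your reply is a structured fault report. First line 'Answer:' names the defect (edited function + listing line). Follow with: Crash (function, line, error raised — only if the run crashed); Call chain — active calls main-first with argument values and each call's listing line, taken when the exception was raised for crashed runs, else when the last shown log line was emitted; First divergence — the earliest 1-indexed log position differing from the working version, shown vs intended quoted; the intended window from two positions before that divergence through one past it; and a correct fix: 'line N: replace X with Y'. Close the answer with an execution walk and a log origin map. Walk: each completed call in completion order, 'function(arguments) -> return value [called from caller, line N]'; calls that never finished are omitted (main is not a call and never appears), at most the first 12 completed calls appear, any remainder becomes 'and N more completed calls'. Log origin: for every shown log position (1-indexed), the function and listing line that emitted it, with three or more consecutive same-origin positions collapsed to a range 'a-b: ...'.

Answer: the defect is in pack_ledger at line 19.
Key fact: The earliest visible damage is log position 6 — 'driver got 4' rather than the intended 'driver got 10'.
Call chain: main.
First divergence: position 6; shown 'driver got 4' vs intended 'driver got 10'.
Intended log window:
  4: leaving collect_span with 40
  5: stage values: 40 and 4
  6: driver got 10
Execution walk:
  collect_span([2, 9, 11, 11, 1, 2, 4]) -> 40  [called from pack_ledger, line 16]
  count_flags(0, 4) -> 4  [called from pack_ledger, line 19]
  pack_ledger([2, 9, 11, 11, 1, 2, 4]) -> 4  [called from main, line 25]
Log line origins:
  1: logged in main at line 24
  2: logged in pack_ledger at line 15
  3: logged in collect_span at line 7
  4: logged in collect_span at line 11
  5: logged in pack_ledger at line 18
  6: logged in main at line 26
A correct fix: line 19: replace `count_flags(0, low)` with `count_flags(low, 0)`.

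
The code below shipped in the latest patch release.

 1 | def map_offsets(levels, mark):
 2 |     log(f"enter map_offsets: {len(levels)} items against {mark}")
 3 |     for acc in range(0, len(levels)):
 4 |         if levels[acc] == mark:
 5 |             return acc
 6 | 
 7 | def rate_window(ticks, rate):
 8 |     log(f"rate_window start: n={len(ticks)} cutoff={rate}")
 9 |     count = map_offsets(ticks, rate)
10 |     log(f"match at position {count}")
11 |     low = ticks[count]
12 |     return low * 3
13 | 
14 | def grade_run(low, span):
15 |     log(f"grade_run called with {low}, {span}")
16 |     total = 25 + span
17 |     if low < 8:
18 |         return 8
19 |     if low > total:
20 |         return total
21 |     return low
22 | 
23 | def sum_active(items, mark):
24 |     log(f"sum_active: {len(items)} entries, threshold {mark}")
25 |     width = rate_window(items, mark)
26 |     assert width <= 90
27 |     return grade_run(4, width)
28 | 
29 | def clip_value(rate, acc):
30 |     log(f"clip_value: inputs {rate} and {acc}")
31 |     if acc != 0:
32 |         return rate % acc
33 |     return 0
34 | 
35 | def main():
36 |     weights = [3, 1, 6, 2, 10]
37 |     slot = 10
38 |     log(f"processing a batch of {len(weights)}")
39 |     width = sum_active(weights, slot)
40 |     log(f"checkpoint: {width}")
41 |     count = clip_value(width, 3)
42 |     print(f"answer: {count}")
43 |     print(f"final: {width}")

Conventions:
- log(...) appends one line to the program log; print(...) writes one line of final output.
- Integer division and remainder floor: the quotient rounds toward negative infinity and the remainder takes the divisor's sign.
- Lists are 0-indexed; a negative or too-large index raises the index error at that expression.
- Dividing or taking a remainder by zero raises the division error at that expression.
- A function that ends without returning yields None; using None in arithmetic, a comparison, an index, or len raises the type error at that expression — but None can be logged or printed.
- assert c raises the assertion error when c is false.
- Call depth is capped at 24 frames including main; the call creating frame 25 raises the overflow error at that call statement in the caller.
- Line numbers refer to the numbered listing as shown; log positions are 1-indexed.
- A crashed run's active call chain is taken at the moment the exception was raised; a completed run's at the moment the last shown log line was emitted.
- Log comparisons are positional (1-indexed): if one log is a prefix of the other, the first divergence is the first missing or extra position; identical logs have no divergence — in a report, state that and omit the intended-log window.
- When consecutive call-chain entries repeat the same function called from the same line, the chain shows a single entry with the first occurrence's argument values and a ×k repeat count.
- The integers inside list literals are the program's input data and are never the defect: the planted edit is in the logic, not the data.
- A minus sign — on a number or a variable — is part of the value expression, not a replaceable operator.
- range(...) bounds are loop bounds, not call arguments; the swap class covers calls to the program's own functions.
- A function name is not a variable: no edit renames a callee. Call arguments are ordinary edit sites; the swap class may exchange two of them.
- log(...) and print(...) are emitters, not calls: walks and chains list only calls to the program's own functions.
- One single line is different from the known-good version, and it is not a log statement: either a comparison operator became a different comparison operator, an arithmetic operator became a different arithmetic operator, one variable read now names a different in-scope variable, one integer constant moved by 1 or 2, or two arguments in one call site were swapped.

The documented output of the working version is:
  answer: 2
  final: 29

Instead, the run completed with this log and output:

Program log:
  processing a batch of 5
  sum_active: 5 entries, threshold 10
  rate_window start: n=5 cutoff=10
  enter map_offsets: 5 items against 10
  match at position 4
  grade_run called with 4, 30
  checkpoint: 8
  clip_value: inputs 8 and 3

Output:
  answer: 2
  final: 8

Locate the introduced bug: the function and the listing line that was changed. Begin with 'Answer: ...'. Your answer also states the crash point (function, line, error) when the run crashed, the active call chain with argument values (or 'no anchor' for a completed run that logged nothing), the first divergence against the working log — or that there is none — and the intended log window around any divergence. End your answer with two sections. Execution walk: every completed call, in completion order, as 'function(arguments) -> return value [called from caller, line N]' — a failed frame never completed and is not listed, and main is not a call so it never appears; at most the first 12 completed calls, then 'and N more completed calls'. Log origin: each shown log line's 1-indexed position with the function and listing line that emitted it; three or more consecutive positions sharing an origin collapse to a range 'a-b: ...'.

Answer: the defect is in sum_active at line 27.
Core observation: At log position 6 the runs split — shown 'grade_run called with 4, 30', but the working version logs 'grade_run called with 30, 4'.
Call chain: main -> clip_value(8, 3) (called at line 41).
First divergence: position 6 — shown 'grade_run called with 4, 30', intended 'grade_run called with 30, 4'.
Intended log window:
  4: enter map_offsets: 5 items against 10
  5: match at position 4
  6: grade_run called with 30, 4
  7: checkpoint: 29
Execution walk:
  map_offsets([3, 1, 6, 2, 10], 10) -> 4  [called from rate_window, line 9]
  rate_window([3, 1, 6, 2, 10], 10) -> 30  [called from sum_active, line 25]
  grade_run(4, 30) -> 8  [called from sum_active, line 27]
  sum_active([3, 1, 6, 2, 10], 10) -> 8  [called from main, line 39]
  clip_value(8, 3) -> 2  [called from main, line 41]
Log origin:
  1: from main, line 38
  2: from sum_active, line 24
  3: from rate_window, line 8
  4: from map_offsets, line 2
  5: from rate_window, line 10
  6: from grade_run, line 15
  7: from main, line 40
  8: from clip_value, line 30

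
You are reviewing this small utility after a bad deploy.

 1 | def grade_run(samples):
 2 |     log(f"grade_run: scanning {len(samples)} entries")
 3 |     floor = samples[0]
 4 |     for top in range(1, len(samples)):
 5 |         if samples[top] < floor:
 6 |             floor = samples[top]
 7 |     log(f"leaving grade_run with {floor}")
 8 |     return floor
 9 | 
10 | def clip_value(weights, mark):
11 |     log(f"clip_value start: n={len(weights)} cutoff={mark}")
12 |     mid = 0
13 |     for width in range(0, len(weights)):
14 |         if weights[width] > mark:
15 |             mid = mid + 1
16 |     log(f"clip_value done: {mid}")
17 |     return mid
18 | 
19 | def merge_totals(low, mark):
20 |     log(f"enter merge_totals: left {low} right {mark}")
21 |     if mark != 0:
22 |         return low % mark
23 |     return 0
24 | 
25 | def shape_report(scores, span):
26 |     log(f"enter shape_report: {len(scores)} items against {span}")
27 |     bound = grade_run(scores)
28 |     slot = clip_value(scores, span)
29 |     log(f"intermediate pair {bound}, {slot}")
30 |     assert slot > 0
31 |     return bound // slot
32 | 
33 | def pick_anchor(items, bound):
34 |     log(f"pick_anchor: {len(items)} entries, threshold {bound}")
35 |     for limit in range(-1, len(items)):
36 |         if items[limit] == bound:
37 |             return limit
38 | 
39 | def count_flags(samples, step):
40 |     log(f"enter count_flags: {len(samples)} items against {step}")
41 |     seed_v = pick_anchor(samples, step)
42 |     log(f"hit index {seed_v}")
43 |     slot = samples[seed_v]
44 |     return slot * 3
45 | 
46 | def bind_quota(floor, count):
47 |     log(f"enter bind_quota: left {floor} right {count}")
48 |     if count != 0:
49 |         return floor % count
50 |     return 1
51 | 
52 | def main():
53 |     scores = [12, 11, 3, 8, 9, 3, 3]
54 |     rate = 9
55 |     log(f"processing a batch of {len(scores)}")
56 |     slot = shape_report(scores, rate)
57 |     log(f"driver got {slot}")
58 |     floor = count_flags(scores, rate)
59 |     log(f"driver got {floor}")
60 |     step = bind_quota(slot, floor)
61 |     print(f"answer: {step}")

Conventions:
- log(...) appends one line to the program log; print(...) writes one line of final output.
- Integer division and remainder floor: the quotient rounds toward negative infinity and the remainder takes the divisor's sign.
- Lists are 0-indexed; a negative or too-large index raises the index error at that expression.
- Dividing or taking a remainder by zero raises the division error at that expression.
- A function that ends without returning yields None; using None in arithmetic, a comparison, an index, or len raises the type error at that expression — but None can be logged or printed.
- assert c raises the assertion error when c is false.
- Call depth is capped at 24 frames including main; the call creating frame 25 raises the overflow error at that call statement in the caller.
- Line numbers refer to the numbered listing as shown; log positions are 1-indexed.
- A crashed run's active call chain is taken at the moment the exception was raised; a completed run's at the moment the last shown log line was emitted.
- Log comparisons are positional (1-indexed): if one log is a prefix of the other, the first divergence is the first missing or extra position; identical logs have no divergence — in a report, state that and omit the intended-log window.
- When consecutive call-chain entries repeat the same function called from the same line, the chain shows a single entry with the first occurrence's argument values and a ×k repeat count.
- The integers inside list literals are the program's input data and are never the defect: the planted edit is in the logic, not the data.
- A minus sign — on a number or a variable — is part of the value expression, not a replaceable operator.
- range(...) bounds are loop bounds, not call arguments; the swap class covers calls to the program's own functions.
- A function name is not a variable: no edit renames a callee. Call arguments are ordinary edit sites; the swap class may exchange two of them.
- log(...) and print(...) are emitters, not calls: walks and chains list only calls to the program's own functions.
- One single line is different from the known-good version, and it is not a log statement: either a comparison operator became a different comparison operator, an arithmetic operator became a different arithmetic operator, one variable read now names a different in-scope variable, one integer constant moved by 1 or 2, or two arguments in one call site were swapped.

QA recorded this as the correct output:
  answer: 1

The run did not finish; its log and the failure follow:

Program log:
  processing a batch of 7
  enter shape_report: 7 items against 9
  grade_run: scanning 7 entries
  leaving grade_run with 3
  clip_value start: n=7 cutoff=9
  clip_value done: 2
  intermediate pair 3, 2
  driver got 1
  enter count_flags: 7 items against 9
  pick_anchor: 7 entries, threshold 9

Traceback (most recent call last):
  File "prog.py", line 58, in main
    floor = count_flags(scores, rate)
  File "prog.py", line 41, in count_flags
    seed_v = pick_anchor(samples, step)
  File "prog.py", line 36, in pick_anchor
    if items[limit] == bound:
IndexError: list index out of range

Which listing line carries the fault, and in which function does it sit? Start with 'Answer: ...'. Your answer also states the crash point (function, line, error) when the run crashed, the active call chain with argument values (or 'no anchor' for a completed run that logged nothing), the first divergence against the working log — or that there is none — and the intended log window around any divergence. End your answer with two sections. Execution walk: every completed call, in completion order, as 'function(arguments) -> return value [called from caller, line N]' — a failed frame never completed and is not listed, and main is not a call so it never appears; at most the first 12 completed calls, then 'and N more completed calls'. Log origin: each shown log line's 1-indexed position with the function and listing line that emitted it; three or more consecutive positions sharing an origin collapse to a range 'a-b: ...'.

Answer: the defect is in pick_anchor at line 35.
Key observation: The faulty run's log stops after 10 lines; the working version's next line would be 'hit index 4'.
Crash: pick_anchor, line 36, IndexError.
Call chain: main -> count_flags([12, 11, 3, 8, 9, 3, 3], 9) (called at line 58) -> pick_anchor([12, 11, 3, 8, 9, 3, 3], 9) (called at line 41).
First divergence: position 11 — after 10 matching lines the faulty run goes silent; intended next line 'hit index 4'.
Intended log window:
  9: enter count_flags: 7 items against 9
  10: pick_anchor: 7 entries, threshold 9
  11: hit index 4
  12: driver got 27
Execution walk:
  grade_run([12, 11, 3, 8, 9, 3, 3]) -> 3  [called from shape_report, line 27]
  clip_value([12, 11, 3, 8, 9, 3, 3], 9) -> 2  [called from shape_report, line 28]
  shape_report([12, 11, 3, 8, 9, 3, 3], 9) -> 1  [called from main, line 56]
Origin of each log line:
  1 — main, line 55
  2 — shape_report, line 26
  3 — grade_run, line 2
  4 — grade_run, line 7
  5 — clip_value, line 11
  6 — clip_value, line 16
  7 — shape_report, line 29
  8 — main, line 57
  9 — count_flags, line 40
  10 — pick_anchor, line 34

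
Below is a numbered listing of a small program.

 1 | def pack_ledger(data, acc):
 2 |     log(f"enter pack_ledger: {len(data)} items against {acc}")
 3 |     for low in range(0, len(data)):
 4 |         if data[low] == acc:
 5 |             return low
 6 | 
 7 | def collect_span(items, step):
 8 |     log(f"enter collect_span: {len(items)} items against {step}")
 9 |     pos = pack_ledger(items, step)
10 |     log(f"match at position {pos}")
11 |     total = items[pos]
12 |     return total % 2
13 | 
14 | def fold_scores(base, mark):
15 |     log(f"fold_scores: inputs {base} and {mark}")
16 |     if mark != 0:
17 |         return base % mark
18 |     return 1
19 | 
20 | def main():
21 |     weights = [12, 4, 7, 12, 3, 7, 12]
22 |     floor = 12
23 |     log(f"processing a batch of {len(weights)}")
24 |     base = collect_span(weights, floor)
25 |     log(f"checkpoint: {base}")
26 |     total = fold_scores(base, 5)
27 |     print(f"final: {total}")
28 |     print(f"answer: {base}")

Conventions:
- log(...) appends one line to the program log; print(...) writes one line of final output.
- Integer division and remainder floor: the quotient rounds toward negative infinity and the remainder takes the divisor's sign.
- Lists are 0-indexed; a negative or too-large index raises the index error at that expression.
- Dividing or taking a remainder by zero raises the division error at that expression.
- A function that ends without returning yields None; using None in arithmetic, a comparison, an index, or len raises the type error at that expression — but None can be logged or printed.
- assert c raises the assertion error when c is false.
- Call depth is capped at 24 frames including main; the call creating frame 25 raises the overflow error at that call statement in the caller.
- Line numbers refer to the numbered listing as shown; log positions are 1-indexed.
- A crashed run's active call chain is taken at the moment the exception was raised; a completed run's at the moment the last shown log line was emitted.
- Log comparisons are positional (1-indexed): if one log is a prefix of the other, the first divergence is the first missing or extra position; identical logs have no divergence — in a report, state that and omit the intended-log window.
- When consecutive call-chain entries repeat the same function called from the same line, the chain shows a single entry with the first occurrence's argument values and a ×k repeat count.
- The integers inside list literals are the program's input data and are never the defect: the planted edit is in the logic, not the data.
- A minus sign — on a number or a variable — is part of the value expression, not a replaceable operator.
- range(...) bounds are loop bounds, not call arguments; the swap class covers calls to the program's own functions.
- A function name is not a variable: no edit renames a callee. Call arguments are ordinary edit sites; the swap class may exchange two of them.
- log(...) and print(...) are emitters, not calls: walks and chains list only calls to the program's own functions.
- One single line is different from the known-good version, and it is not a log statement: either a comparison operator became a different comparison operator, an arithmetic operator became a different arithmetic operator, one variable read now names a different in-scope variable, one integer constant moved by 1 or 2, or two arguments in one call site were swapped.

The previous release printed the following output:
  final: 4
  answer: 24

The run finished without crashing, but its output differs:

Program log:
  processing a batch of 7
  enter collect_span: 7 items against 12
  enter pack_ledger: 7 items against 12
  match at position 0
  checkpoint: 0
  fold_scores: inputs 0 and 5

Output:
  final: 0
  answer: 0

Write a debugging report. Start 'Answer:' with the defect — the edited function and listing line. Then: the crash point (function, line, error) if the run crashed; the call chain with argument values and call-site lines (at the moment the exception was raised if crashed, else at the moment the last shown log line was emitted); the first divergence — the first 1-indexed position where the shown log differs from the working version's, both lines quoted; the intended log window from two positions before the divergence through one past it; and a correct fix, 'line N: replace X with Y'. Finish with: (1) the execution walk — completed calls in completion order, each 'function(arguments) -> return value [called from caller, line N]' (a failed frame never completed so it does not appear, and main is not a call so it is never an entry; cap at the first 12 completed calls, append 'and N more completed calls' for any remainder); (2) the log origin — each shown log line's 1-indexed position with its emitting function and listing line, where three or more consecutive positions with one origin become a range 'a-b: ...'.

Answer: the defect is in collect_span at line 12.
Core observation: Everything matches until log position 5, which reads 'checkpoint: 0' in place of 'checkpoint: 24'.
Call chain: main -> fold_scores(0, 5) (called at line 26).
First divergence: position 5 — the shown line 'checkpoint: 0' should read 'checkpoint: 24'.
Intended log window:
  3: enter pack_ledger: 7 items against 12
  4: match at position 0
  5: checkpoint: 24
  6: fold_scores: inputs 24 and 5
Execution walk:
  pack_ledger([12, 4, 7, 12, 3, 7, 12], 12) -> 0  [called from collect_span, line 9]
  collect_span([12, 4, 7, 12, 3, 7, 12], 12) -> 0  [called from main, line 24]
  fold_scores(0, 5) -> 0  [called from main, line 26]
Log origins:
  1: logged in main at line 23
  2: logged in collect_span at line 8
  3: logged in pack_ledger at line 2
  4: logged in collect_span at line 10
  5: logged in main at line 25
  6: logged in fold_scores at line 15
A correct fix: line 12: replace `%` with `*`.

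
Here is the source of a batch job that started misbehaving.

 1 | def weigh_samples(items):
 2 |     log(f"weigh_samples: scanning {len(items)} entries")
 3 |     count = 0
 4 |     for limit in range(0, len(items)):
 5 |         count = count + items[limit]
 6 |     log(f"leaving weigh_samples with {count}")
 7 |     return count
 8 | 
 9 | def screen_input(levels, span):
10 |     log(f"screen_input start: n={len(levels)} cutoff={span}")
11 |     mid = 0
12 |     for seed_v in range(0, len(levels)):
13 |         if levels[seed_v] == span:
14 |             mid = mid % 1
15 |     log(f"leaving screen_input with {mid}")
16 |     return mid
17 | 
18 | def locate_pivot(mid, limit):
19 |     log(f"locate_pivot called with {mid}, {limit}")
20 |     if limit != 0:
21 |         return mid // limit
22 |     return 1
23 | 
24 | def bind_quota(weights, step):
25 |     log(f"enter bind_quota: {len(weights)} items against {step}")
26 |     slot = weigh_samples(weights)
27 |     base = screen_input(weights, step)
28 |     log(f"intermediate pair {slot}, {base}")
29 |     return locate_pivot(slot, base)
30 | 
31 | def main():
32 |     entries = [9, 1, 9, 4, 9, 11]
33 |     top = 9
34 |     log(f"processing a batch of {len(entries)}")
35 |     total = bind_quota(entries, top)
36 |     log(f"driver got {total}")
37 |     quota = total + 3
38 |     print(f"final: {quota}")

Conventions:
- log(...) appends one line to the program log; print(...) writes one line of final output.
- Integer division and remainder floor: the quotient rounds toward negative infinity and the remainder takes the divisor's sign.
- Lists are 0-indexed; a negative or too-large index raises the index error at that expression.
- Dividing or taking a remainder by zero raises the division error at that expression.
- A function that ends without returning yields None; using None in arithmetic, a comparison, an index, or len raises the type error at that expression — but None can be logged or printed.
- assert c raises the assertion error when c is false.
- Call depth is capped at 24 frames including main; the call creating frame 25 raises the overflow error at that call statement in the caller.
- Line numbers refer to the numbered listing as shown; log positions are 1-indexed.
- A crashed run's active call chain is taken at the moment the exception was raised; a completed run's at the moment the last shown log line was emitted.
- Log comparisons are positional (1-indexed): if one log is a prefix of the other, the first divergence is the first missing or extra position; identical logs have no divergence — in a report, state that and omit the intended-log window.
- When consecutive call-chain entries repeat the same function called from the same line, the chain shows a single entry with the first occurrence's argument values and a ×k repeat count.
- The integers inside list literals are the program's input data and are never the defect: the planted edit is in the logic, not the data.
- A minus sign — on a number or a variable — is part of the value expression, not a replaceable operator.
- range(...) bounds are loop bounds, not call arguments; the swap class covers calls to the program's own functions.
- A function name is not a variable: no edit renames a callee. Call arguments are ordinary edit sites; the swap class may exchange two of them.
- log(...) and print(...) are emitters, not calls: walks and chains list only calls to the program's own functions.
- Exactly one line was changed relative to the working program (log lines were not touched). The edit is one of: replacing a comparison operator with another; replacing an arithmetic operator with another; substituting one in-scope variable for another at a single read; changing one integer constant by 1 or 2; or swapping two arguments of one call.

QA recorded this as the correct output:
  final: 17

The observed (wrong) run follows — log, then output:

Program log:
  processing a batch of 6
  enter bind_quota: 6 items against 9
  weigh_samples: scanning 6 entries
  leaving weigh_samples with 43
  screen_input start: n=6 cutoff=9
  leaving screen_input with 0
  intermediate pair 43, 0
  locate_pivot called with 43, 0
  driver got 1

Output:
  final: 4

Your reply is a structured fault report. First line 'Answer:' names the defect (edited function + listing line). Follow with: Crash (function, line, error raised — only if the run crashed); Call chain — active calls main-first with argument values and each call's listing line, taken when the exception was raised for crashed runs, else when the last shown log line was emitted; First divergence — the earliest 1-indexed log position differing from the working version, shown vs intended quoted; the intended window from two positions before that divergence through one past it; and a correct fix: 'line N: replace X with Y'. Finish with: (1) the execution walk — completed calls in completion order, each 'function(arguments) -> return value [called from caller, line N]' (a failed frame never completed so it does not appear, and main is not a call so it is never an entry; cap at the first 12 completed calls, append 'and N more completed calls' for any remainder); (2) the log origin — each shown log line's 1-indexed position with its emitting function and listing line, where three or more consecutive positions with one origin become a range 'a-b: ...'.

Answer: the defect is in screen_input at line 14.
Key fact: Log line 6 is where behavior first shows: 'leaving screen_input with 0' appears instead of 'leaving screen_input with 3'.
Call chain: main.
First divergence: position 6; shown 'leaving screen_input with 0' vs intended 'leaving screen_input with 3'.
Intended log window:
  4: leaving weigh_samples with 43
  5: screen_input start: n=6 cutoff=9
  6: leaving screen_input with 3
  7: intermediate pair 43, 3
Execution walk:
  weigh_samples([9, 1, 9, 4, 9, 11]) -> 43  [called from bind_quota, line 26]
  screen_input([9, 1, 9, 4, 9, 11], 9) -> 0  [called from bind_quota, line 27]
  locate_pivot(43, 0) -> 1  [called from bind_quota, line 29]
  bind_quota([9, 1, 9, 4, 9, 11], 9) -> 1  [called from main, line 35]
Log origin:
  1: logged in main at line 34
  2: logged in bind_quota at line 25
  3: logged in weigh_samples at line 2
  4: logged in weigh_samples at line 6
  5: logged in screen_input at line 10
  6: logged in screen_input at line 15
  7: logged in bind_quota at line 28
  8: logged in locate_pivot at line 19
  9: logged in main at line 36
A correct fix: line 14: replace `%` with `+`.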